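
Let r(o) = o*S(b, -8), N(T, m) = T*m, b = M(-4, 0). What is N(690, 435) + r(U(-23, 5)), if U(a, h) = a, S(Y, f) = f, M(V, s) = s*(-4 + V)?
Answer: 300334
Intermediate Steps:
b = 0 (b = 0*(-4 - 4) = 0*(-8) = 0)
r(o) = -8*o (r(o) = o*(-8) = -8*o)
N(690, 435) + r(U(-23, 5)) = 690*435 - 8*(-23) = 300150 + 184 = 300334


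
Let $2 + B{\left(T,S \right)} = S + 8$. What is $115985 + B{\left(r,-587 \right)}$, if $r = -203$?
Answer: $115404$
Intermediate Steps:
$B{\left(T,S \right)} = 6 + S$ ($B{\left(T,S \right)} = -2 + \left(S + 8\right) = -2 + \left(8 + S\right) = 6 + S$)
$115985 + B{\left(r,-587 \right)} = 115985 + \left(6 - 587\right) = 115985 - 581 = 115404$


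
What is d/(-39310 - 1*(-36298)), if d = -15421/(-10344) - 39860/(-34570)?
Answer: -94541581/107706734496 ≈ -0.00087777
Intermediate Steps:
d = 94541581/35759208 (d = -15421*(-1/10344) - 39860*(-1/34570) = 15421/10344 + 3986/3457 = 94541581/35759208 ≈ 2.6438)
d/(-39310 - 1*(-36298)) = 94541581/(35759208*(-39310 - 1*(-36298))) = 94541581/(35759208*(-39310 + 36298)) = (94541581/35759208)/(-3012) = (94541581/35759208)*(-1/3012) = -94541581/107706734496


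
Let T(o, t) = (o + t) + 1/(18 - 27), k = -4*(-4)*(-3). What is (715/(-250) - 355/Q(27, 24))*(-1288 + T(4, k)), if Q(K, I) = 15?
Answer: 47704231/1350 ≈ 35336.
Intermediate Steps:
k = -48 (k = 16*(-3) = -48)
T(o, t) = -⅑ + o + t (T(o, t) = (o + t) + 1/(-9) = (o + t) - ⅑ = -⅑ + o + t)
(715/(-250) - 355/Q(27, 24))*(-1288 + T(4, k)) = (715/(-250) - 355/15)*(-1288 + (-⅑ + 4 - 48)) = (715*(-1/250) - 355*1/15)*(-1288 - 397/9) = (-143/50 - 71/3)*(-11989/9) = -3979/150*(-11989/9) = 47704231/1350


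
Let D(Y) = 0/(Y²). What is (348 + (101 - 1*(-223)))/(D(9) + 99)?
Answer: 224/33 ≈ 6.7879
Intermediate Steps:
D(Y) = 0 (D(Y) = 0/Y² = 0)
(348 + (101 - 1*(-223)))/(D(9) + 99) = (348 + (101 - 1*(-223)))/(0 + 99) = (348 + (101 + 223))/99 = (348 + 324)*(1/99) = 672*(1/99) = 224/33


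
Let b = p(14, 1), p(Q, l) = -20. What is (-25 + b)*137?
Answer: -6165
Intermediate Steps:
b = -20
(-25 + b)*137 = (-25 - 20)*137 = -45*137 = -6165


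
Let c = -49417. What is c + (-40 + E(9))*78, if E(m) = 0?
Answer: -52537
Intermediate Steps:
c + (-40 + E(9))*78 = -49417 + (-40 + 0)*78 = -49417 - 40*78 = -49417 - 3120 = -52537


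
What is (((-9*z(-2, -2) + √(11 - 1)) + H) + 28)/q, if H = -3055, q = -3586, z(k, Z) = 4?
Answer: 3063/3586 - √10/3586 ≈ 0.85327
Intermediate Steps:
(((-9*z(-2, -2) + √(11 - 1)) + H) + 28)/q = (((-9*4 + √(11 - 1)) - 3055) + 28)/(-3586) = (((-36 + √10) - 3055) + 28)*(-1/3586) = ((-3091 + √10) + 28)*(-1/3586) = (-3063 + √10)*(-1/3586) = 3063/3586 - √10/3586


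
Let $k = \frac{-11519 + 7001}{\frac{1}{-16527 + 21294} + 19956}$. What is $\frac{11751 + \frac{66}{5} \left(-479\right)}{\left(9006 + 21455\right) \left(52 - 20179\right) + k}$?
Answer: $- \frac{860643398891}{97205447681749495} \approx -8.8539 \cdot 10^{-6}$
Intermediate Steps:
$k = - \frac{21537306}{95130253}$ ($k = - \frac{4518}{\frac{1}{4767} + 19956} = - \frac{4518}{\frac{95130253}{4767}} = \left(-4518\right) \frac{4767}{95130253} = - \frac{21537306}{95130253} \approx -0.2264$)
$\frac{11751 + \frac{66}{5} \left(-479\right)}{\left(9006 + 21455\right) \left(52 - 20179\right) + k} = \frac{11751 + \frac{66}{5} \left(-479\right)}{\left(9006 + 21455\right) \left(52 - 20179\right) - \frac{21537306}{95130253}} = \frac{11751 + 66 \cdot \frac{1}{5} \left(-479\right)}{30461 \left(-20127\right) - \frac{21537306}{95130253}} = \frac{11751 + \frac{66}{5} \left(-479\right)}{-613088547 - \frac{21537306}{95130253}} = \frac{11751 - \frac{31614}{5}}{- \frac{58323268609049697}{95130253}} = \frac{27141}{5} \left(- \frac{95130253}{58323268609049697}\right) = - \frac{860643398891}{97205447681749495}$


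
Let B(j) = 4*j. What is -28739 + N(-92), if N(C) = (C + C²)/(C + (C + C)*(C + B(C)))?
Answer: -26411050/919 ≈ -28739.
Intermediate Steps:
N(C) = (C + C²)/(C + 10*C²) (N(C) = (C + C²)/(C + (C + C)*(C + 4*C)) = (C + C²)/(C + (2*C)*(5*C)) = (C + C²)/(C + 10*C²))
-28739 + N(-92) = -28739 + (1 - 92)/(1 + 10*(-92)) = -28739 - 91/(1 - 920) = -28739 - 91/(-919) = -28739 - 1/919*(-91) = -28739 + 91/919 = -26411050/919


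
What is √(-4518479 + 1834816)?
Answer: I*√2683663 ≈ 1638.2*I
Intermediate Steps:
√(-4518479 + 1834816) = √(-2683663) = I*√2683663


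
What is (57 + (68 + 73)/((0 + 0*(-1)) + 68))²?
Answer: 16136289/4624 ≈ 3489.7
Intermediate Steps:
(57 + (68 + 73)/((0 + 0*(-1)) + 68))² = (57 + 141/((0 + 0) + 68))² = (57 + 141/(0 + 68))² = (57 + 141/68)² = (4017/68)² = 16136289/4624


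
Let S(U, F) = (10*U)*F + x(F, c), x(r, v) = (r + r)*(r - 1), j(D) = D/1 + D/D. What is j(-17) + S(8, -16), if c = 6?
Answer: -752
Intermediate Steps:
j(D) = 1 + D (j(D) = D*1 + 1 = D + 1 = 1 + D)
x(r, v) = 2*r*(-1 + r) (x(r, v) = (2*r)*(-1 + r) = 2*r*(-1 + r))
S(U, F) = 2*F*(-1 + F) + 10*F*U (S(U, F) = (10*U)*F + 2*F*(-1 + F) = 10*F*U + 2*F*(-1 + F) = 2*F*(-1 + F) + 10*F*U)
j(-17) + S(8, -16) = (1 - 17) + 2*(-16)*(-1 - 16 + 5*8) = -16 + 2*(-16)*(-1 - 16 + 40) = -16 + 2*(-16)*23 = -16 - 736 = -752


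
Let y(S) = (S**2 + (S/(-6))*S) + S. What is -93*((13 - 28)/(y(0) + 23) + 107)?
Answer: -227478/23 ≈ -9890.3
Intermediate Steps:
y(S) = S + 5*S**2/6 (y(S) = (S**2 + (S*(-1/6))*S) + S = (S**2 + (-S/6)*S) + S = (S**2 - S**2/6) + S = 5*S**2/6 + S = S + 5*S**2/6)
-93*((13 - 28)/(y(0) + 23) + 107) = -93*((13 - 28)/((1/6)*0*(6 + 5*0) + 23) + 107) = -93*(-15/((1/6)*0*(6 + 0) + 23) + 107) = -93*(-15/((1/6)*0*6 + 23) + 107) = -93*(-15/(0 + 23) + 107) = -93*(-15/23 + 107) = -93*2446/23 = -227478/23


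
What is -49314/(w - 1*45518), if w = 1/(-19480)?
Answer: 320212240/295563547 ≈ 1.0834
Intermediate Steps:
w = -1/19480 ≈ -5.1335e-5
-49314/(w - 1*45518) = -49314/(-1/19480 - 1*45518) = -49314/(-1/19480 - 45518) = -49314/(-886690641/19480) = -49314*(-19480/886690641) = 320212240/295563547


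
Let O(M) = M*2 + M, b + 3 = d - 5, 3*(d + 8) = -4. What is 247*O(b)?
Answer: -12844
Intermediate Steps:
d = -28/3 (d = -8 + (⅓)*(-4) = -8 - 4/3 = -28/3 ≈ -9.3333)
b = -52/3 (b = -3 + (-28/3 - 5) = -3 - 43/3 = -52/3 ≈ -17.333)
O(M) = 3*M (O(M) = 2*M + M = 3*M)
247*O(b) = 247*(3*(-52/3)) = 247*(-52) = -12844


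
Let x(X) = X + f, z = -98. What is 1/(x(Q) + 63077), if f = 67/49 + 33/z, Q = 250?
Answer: 98/6206147 ≈ 1.5791e-5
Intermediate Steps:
f = 101/98 (f = 67/49 + 33/(-98) = 67*(1/49) + 33*(-1/98) = 67/49 - 33/98 = 101/98 ≈ 1.0306)
x(X) = 101/98 + X (x(X) = X + 101/98 = 101/98 + X)
1/(x(Q) + 63077) = 1/((101/98 + 250) + 63077) = 1/(24601/98 + 63077) = 1/(6206147/98) = 98/6206147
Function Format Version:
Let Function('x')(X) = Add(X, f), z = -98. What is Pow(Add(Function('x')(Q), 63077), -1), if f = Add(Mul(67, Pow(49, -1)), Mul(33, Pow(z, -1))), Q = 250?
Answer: Rational(98, 6206147) ≈ 1.5791e-5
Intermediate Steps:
f = Rational(101, 98) (f = Add(Mul(67, Pow(49, -1)), Mul(33, Pow(-98, -1))) = Add(Mul(67, Rational(1, 49)), Mul(33, Rational(-1, 98))) = Add(Rational(67, 49), Rational(-33, 98)) = Rational(101, 98) ≈ 1.0306)
Function('x')(X) = Add(Rational(101, 98), X) (Function('x')(X) = Add(X, Rational(101, 98)) = Add(Rational(101, 98), X))
Pow(Add(Function('x')(Q), 63077), -1) = Pow(Add(Add(Rational(101, 98), 250), 63077), -1) = Pow(Add(Rational(24601, 98), 63077), -1) = Pow(Rational(6206147, 98), -1) = Rational(98, 6206147)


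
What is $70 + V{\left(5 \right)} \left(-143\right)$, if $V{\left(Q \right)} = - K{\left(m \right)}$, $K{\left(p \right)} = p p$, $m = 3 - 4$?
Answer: $213$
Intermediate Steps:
$m = -1$ ($m = 3 - 4 = -1$)
$K{\left(p \right)} = p^{2}$
$V{\left(Q \right)} = -1$ ($V{\left(Q \right)} = - \left(-1\right)^{2} = \left(-1\right) 1 = -1$)
$70 + V{\left(5 \right)} \left(-143\right) = 70 - -143 = 70 + 143 = 213$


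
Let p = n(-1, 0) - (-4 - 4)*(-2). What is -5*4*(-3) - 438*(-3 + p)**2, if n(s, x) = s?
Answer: -175140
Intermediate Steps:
p = -17 (p = -1 - (-4 - 4)*(-2) = -1 - (-8)*(-2) = -1 - 1*16 = -1 - 16 = -17)
-5*4*(-3) - 438*(-3 + p)**2 = -5*4*(-3) - 438*(-3 - 17)**2 = -20*(-3) - 438*(-20)**2 = 60 - 438*400 = 60 - 175200 = -175140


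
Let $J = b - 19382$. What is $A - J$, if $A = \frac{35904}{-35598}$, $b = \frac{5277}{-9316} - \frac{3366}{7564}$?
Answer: $\frac{119164004380225}{6148178044} \approx 19382.0$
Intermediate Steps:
$b = - \frac{17818221}{17616556}$ ($b = 5277 \left(- \frac{1}{9316}\right) - \frac{1683}{3782} = - \frac{5277}{9316} - \frac{1683}{3782} = - \frac{17818221}{17616556} \approx -1.0114$)
$A = - \frac{352}{349}$ ($A = 35904 \left(- \frac{1}{35598}\right) = - \frac{352}{349} \approx -1.0086$)
$J = - \frac{341461906613}{17616556}$ ($J = - \frac{17818221}{17616556} - 19382 = - \frac{341461906613}{17616556} \approx -19383.0$)
$A - J = - \frac{352}{349} - - \frac{341461906613}{17616556} = - \frac{352}{349} + \frac{341461906613}{17616556} = \frac{119164004380225}{6148178044}$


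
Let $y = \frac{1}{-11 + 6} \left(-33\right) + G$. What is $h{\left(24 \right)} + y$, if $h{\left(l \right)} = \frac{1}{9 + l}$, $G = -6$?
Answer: $\frac{104}{165} \approx 0.6303$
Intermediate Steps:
$y = \frac{3}{5}$ ($y = \frac{1}{-11 + 6} \left(-33\right) - 6 = \frac{1}{-5} \left(-33\right) - 6 = \left(- \frac{1}{5}\right) \left(-33\right) - 6 = \frac{33}{5} - 6 = \frac{3}{5} \approx 0.6$)
$h{\left(24 \right)} + y = \frac{1}{9 + 24} + \frac{3}{5} = \frac{1}{33} + \frac{3}{5} = \frac{104}{165}$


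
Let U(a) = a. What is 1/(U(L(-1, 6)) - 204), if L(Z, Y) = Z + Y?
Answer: -1/199 ≈ -0.0050251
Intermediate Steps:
L(Z, Y) = Y + Z
1/(U(L(-1, 6)) - 204) = 1/((6 - 1) - 204) = 1/(5 - 204) = 1/(-199) = -1/199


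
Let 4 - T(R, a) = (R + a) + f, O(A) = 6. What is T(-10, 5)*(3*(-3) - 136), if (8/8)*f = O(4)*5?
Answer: 3045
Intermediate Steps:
f = 30 (f = 6*5 = 30)
T(R, a) = -26 - R - a (T(R, a) = 4 - ((R + a) + 30) = 4 - (30 + R + a) = 4 + (-30 - R - a) = -26 - R - a)
T(-10, 5)*(3*(-3) - 136) = (-26 - 1*(-10) - 1*5)*(3*(-3) - 136) = (-26 + 10 - 5)*(-9 - 136) = -21*(-145) = 3045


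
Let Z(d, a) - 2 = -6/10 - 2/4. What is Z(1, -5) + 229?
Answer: 2299/10 ≈ 229.90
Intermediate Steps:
Z(d, a) = 9/10 (Z(d, a) = 2 + (-6/10 - 2/4) = 2 + (-6*⅒ - 2*¼) = 2 + (-⅗ - ½) = 2 - 11/10 = 9/10)
Z(1, -5) + 229 = 9/10 + 229 = 2299/10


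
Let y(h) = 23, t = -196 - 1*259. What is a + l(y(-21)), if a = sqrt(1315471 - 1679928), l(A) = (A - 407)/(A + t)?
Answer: 8/9 + I*sqrt(364457) ≈ 0.88889 + 603.7*I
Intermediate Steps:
t = -455 (t = -196 - 259 = -455)
l(A) = (-407 + A)/(-455 + A) (l(A) = (A - 407)/(A - 455) = (-407 + A)/(-455 + A))
a = I*sqrt(364457) (a = sqrt(-364457) = I*sqrt(364457) ≈ 603.7*I)
a + l(y(-21)) = I*sqrt(364457) + (-407 + 23)/(-455 + 23) = I*sqrt(364457) - 384/(-432) = I*sqrt(364457) - 1/432*(-384) = I*sqrt(364457) + 8/9 = 8/9 + I*sqrt(364457)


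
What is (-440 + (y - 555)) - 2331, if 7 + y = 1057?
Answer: -2276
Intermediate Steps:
y = 1050 (y = -7 + 1057 = 1050)
(-440 + (y - 555)) - 2331 = (-440 + (1050 - 555)) - 2331 = (-440 + 495) - 2331 = 55 - 2331 = -2276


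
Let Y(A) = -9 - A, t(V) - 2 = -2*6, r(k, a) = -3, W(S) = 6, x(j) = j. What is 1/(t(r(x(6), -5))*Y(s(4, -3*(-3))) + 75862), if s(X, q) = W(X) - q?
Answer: 1/75922 ≈ 1.3171e-5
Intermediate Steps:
t(V) = -10 (t(V) = 2 - 2*6 = 2 - 12 = -10)
s(X, q) = 6 - q
1/(t(r(x(6), -5))*Y(s(4, -3*(-3))) + 75862) = 1/(-10*(-9 - (6 - (-3)*(-3))) + 75862) = 1/(-10*(-9 - (6 - 1*9)) + 75862) = 1/(-10*(-9 - (6 - 9)) + 75862) = 1/(-10*(-9 - 1*(-3)) + 75862) = 1/(-10*(-9 + 3) + 75862) = 1/(-10*(-6) + 75862) = 1/(60 + 75862) = 1/75922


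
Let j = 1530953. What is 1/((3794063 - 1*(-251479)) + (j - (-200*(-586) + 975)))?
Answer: 1/5458320 ≈ 1.8321e-7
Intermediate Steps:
1/((3794063 - 1*(-251479)) + (j - (-200*(-586) + 975))) = 1/((3794063 - 1*(-251479)) + (1530953 - (-200*(-586) + 975))) = 1/((3794063 + 251479) + (1530953 - (117200 + 975))) = 1/(4045542 + (1530953 - 1*118175)) = 1/(4045542 + (1530953 - 118175)) = 1/(4045542 + 1412778) = 1/5458320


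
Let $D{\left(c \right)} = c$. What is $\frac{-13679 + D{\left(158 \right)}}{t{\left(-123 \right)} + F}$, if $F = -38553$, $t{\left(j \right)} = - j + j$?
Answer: $\frac{4507}{12851} \approx 0.35071$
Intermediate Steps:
$t{\left(j \right)} = 0$
$\frac{-13679 + D{\left(158 \right)}}{t{\left(-123 \right)} + F} = \frac{-13679 + 158}{0 - 38553} = - \frac{13521}{-38553} = \left(-13521\right) \left(- \frac{1}{38553}\right) = \frac{4507}{12851}$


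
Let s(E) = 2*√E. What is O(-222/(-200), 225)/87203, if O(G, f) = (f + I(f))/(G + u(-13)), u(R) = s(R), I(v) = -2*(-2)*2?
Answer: 2586300/46419988163 - 4660000*I*√13/46419988163 ≈ 5.5715e-5 - 0.00036195*I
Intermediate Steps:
I(v) = 8 (I(v) = 4*2 = 8)
u(R) = 2*√R
O(G, f) = (8 + f)/(G + 2*I*√13) (O(G, f) = (f + 8)/(G + 2*√(-13)) = (8 + f)/(G + 2*(I*√13)) = (8 + f)/(G + 2*I*√13))
O(-222/(-200), 225)/87203 = ((8 + 225)/(-222/(-200) + 2*I*√13))/87203 = (233/(-222*(-1/200) + 2*I*√13))*(1/87203) = (233/(111/100 + 2*I*√13))*(1/87203) = 233/(87203*(111/100 + 2*I*√13))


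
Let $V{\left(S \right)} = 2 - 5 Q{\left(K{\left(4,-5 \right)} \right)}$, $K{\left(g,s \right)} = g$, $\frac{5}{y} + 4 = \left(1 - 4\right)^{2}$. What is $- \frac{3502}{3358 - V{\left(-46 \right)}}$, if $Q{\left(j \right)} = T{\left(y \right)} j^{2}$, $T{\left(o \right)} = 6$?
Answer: $- \frac{1751}{1918} \approx -0.91293$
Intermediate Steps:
$y = 1$ ($y = \frac{5}{-4 + \left(1 - 4\right)^{2}} = \frac{5}{-4 + \left(-3\right)^{2}} = \frac{5}{-4 + 9} = \frac{5}{5} = 5 \cdot \frac{1}{5} = 1$)
$Q{\left(j \right)} = 6 j^{2}$
$V{\left(S \right)} = -478$ ($V{\left(S \right)} = 2 - 5 \cdot 6 \cdot 4^{2} = 2 - 5 \cdot 6 \cdot 16 = 2 - 480 = -478$)
$- \frac{3502}{3358 - V{\left(-46 \right)}} = - \frac{3502}{3358 - -478} = - \frac{3502}{3358 + 478} = - \frac{3502}{3836} = \left(-3502\right) \frac{1}{3836} = - \frac{1751}{1918}$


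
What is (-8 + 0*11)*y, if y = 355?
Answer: -2840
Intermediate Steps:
(-8 + 0*11)*y = (-8 + 0*11)*355 = (-8 + 0)*355 = -8*355 = -2840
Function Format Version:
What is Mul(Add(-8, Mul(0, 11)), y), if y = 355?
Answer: -2840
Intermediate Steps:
Mul(Add(-8, Mul(0, 11)), y) = Mul(Add(-8, Mul(0, 11)), 355) = Mul(Add(-8, 0), 355) = Mul(-8, 355) = -2840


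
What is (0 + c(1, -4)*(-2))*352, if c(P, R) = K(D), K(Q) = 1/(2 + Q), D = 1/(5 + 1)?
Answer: -4224/13 ≈ -324.92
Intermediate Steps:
D = ⅙ (D = 1/6 = ⅙ ≈ 0.16667)
c(P, R) = 6/13 (c(P, R) = 1/(2 + ⅙) = 1/(13/6) = 6/13)
(0 + c(1, -4)*(-2))*352 = (0 + (6/13)*(-2))*352 = (0 - 12/13)*352 = -12/13*352 = -4224/13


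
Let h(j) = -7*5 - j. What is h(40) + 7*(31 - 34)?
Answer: -96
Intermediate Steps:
h(j) = -35 - j
h(40) + 7*(31 - 34) = (-35 - 1*40) + 7*(31 - 34) = (-35 - 40) + 7*(-3) = -75 - 21 = -96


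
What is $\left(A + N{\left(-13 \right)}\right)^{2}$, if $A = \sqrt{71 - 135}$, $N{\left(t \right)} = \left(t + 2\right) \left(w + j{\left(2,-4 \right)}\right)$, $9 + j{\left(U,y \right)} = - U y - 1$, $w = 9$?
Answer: $5865 - 1232 i \approx 5865.0 - 1232.0 i$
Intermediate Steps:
$j{\left(U,y \right)} = -10 - U y$ ($j{\left(U,y \right)} = -9 + \left(- U y - 1\right) = -9 - \left(1 + U y\right) = -10 - U y$)
$N{\left(t \right)} = 14 + 7 t$ ($N{\left(t \right)} = \left(t + 2\right) \left(9 - \left(10 + 2 \left(-4\right)\right)\right) = \left(2 + t\right) \left(9 + \left(-10 + 8\right)\right) = \left(2 + t\right) \left(9 - 2\right) = \left(2 + t\right) 7 = 14 + 7 t$)
$A = 8 i$ ($A = \sqrt{-64} = 8 i \approx 8.0 i$)
$\left(A + N{\left(-13 \right)}\right)^{2} = \left(8 i + \left(14 + 7 \left(-13\right)\right)\right)^{2} = \left(8 i + \left(14 - 91\right)\right)^{2} = \left(8 i - 77\right)^{2} = \left(-77 + 8 i\right)^{2}$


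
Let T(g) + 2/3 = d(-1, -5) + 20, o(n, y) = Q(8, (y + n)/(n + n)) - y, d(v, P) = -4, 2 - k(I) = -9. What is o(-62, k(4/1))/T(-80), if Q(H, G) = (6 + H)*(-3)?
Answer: -159/46 ≈ -3.4565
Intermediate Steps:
k(I) = 11 (k(I) = 2 - 1*(-9) = 2 + 9 = 11)
Q(H, G) = -18 - 3*H
o(n, y) = -42 - y (o(n, y) = (-18 - 3*8) - y = (-18 - 24) - y = -42 - y)
T(g) = 46/3 (T(g) = -⅔ + (-4 + 20) = -⅔ + 16 = 46/3)
o(-62, k(4/1))/T(-80) = (-42 - 1*11)/(46/3) = (-42 - 11)*(3/46) = -53*3/46 = -159/46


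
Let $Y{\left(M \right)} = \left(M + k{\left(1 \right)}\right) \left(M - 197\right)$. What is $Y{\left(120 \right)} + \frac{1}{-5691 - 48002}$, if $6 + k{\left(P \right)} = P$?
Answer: $- \frac{475451516}{53693} \approx -8855.0$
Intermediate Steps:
$k{\left(P \right)} = -6 + P$
$Y{\left(M \right)} = \left(-197 + M\right) \left(-5 + M\right)$ ($Y{\left(M \right)} = \left(M + \left(-6 + 1\right)\right) \left(M - 197\right) = \left(M - 5\right) \left(-197 + M\right) = \left(-5 + M\right) \left(-197 + M\right) = \left(-197 + M\right) \left(-5 + M\right)$)
$Y{\left(120 \right)} + \frac{1}{-5691 - 48002} = \left(985 + 120^{2} - 24240\right) + \frac{1}{-5691 - 48002} = \left(985 + 14400 - 24240\right) + \frac{1}{-53693} = -8855 - \frac{1}{53693} = - \frac{475451516}{53693}$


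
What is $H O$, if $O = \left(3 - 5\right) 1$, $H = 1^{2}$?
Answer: $-2$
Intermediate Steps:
$H = 1$
$O = -2$ ($O = \left(-2\right) 1 = -2$)
$H O = 1 \left(-2\right) = -2$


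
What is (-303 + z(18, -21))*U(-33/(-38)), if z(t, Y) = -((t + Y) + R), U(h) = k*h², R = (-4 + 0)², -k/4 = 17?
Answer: 5850108/361 ≈ 16205.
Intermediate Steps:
k = -68 (k = -4*17 = -68)
R = 16 (R = (-4)² = 16)
U(h) = -68*h²
z(t, Y) = -16 - Y - t (z(t, Y) = -((t + Y) + 16) = -((Y + t) + 16) = -(16 + Y + t) = -16 - Y - t)
(-303 + z(18, -21))*U(-33/(-38)) = (-303 + (-16 - 1*(-21) - 1*18))*(-68*(-33/(-38))²) = (-303 + (-16 + 21 - 18))*(-68*(-33*(-1/38))²) = (-303 - 13)*(-68*(33/38)²) = -(-21488)*1089/1444 = -316*(-18513/361) = 5850108/361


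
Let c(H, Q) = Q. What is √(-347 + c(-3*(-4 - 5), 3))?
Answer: 2*I*√86 ≈ 18.547*I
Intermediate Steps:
√(-347 + c(-3*(-4 - 5), 3)) = √(-347 + 3) = √(-344) = 2*I*√86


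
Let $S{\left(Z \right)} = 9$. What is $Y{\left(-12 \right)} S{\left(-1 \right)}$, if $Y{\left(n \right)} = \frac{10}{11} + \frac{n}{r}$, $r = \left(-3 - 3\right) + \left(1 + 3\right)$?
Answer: $\frac{684}{11} \approx 62.182$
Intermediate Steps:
$r = -2$ ($r = -6 + 4 = -2$)
$Y{\left(n \right)} = \frac{10}{11} - \frac{n}{2}$ ($Y{\left(n \right)} = \frac{10}{11} + \frac{n}{-2} = 10 \cdot \frac{1}{11} + n \left(- \frac{1}{2}\right) = \frac{10}{11} - \frac{n}{2}$)
$Y{\left(-12 \right)} S{\left(-1 \right)} = \left(\frac{10}{11} - -6\right) 9 = \left(\frac{10}{11} + 6\right) 9 = \frac{76}{11} \cdot 9 = \frac{684}{11}$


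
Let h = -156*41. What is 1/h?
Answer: -1/6396 ≈ -0.00015635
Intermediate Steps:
h = -6396
1/h = 1/(-6396) = -1/6396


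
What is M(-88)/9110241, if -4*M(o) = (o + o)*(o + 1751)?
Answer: 73172/9110241 ≈ 0.0080318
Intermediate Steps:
M(o) = -o*(1751 + o)/2 (M(o) = -(o + o)*(o + 1751)/4 = -2*o*(1751 + o)/4 = -o*(1751 + o)/2)
M(-88)/9110241 = -½*(-88)*(1751 - 88)/9110241 = -½*(-88)*1663*(1/9110241) = 73172*(1/9110241) = 73172/9110241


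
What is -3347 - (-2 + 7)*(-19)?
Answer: -3252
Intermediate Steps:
-3347 - (-2 + 7)*(-19) = -3347 - 5*(-19) = -3347 - 1*(-95) = -3347 + 95 = -3252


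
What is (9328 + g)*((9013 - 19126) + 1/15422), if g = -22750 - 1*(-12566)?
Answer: 66752029180/7711 ≈ 8.6567e+6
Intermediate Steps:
g = -10184 (g = -22750 + 12566 = -10184)
(9328 + g)*((9013 - 19126) + 1/15422) = (9328 - 10184)*((9013 - 19126) + 1/15422) = -856*(-10113 + 1/15422) = -856*(-155962685/15422) = 66752029180/7711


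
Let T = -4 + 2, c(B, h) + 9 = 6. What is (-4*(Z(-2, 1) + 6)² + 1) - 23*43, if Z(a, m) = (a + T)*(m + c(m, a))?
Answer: -1772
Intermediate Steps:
c(B, h) = -3 (c(B, h) = -9 + 6 = -3)
T = -2
Z(a, m) = (-3 + m)*(-2 + a) (Z(a, m) = (a - 2)*(m - 3) = (-2 + a)*(-3 + m) = (-3 + m)*(-2 + a))
(-4*(Z(-2, 1) + 6)² + 1) - 23*43 = (-4*((6 - 3*(-2) - 2*1 - 2*1) + 6)² + 1) - 23*43 = (-4*((6 + 6 - 2 - 2) + 6)² + 1) - 989 = (-4*(8 + 6)² + 1) - 989 = (-4*14² + 1) - 989 = (-4*196 + 1) - 989 = (-784 + 1) - 989 = -783 - 989 = -1772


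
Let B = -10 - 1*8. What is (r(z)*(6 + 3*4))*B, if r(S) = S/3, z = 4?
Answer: -432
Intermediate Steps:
r(S) = S/3 (r(S) = S*(⅓) = S/3)
B = -18 (B = -10 - 8 = -18)
(r(z)*(6 + 3*4))*B = (((⅓)*4)*(6 + 3*4))*(-18) = (4*(6 + 12)/3)*(-18) = ((4/3)*18)*(-18) = 24*(-18) = -432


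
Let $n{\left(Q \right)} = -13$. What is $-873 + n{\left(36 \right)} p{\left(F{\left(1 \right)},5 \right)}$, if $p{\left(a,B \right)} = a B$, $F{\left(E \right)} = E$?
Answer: $-938$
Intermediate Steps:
$p{\left(a,B \right)} = B a$
$-873 + n{\left(36 \right)} p{\left(F{\left(1 \right)},5 \right)} = -873 - 13 \cdot 5 \cdot 1 = -873 - 65 = -938$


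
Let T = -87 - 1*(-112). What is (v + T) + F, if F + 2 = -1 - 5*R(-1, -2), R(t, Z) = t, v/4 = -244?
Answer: -949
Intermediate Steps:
v = -976 (v = 4*(-244) = -976)
F = 2 (F = -2 + (-1 - 5*(-1)) = -2 + (-1 + 5) = -2 + 4 = 2)
T = 25 (T = -87 + 112 = 25)
(v + T) + F = (-976 + 25) + 2 = -951 + 2 = -949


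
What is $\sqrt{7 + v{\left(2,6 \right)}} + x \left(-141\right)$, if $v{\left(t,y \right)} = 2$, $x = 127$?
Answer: $-17904$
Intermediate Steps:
$\sqrt{7 + v{\left(2,6 \right)}} + x \left(-141\right) = \sqrt{7 + 2} + 127 \left(-141\right) = \sqrt{9} - 17907 = 3 - 17907 = -17904$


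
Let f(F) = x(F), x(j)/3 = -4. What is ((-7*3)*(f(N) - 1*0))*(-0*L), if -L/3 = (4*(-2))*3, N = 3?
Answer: 0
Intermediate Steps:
x(j) = -12 (x(j) = 3*(-4) = -12)
f(F) = -12
L = 72 (L = -3*4*(-2)*3 = -(-24)*3 = -3*(-24) = 72)
((-7*3)*(f(N) - 1*0))*(-0*L) = ((-7*3)*(-12 - 1*0))*(-0*72) = (-21*(-12 + 0))*(-9*0) = -21*(-12)*0 = 252*0 = 0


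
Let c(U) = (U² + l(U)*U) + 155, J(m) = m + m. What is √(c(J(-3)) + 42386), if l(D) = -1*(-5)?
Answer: √42547 ≈ 206.27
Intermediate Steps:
l(D) = 5
J(m) = 2*m
c(U) = 155 + U² + 5*U (c(U) = (U² + 5*U) + 155 = 155 + U² + 5*U)
√(c(J(-3)) + 42386) = √((155 + (2*(-3))² + 5*(2*(-3))) + 42386) = √((155 + (-6)² + 5*(-6)) + 42386) = √((155 + 36 - 30) + 42386) = √(161 + 42386) = √42547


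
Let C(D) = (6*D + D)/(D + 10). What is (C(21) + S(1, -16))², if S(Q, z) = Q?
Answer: 31684/961 ≈ 32.970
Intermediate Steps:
C(D) = 7*D/(10 + D) (C(D) = (7*D)/(10 + D) = 7*D/(10 + D))
(C(21) + S(1, -16))² = (7*21/(10 + 21) + 1)² = (7*21/31 + 1)² = (7*21*(1/31) + 1)² = (147/31 + 1)² = (178/31)² = 31684/961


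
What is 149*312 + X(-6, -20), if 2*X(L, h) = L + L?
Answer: 46482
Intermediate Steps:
X(L, h) = L (X(L, h) = (L + L)/2 = (2*L)/2 = L)
149*312 + X(-6, -20) = 149*312 - 6 = 46488 - 6 = 46482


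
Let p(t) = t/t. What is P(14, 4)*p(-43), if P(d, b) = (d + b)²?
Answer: 324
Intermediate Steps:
p(t) = 1
P(d, b) = (b + d)²
P(14, 4)*p(-43) = (4 + 14)²*1 = 18²*1 = 324*1 = 324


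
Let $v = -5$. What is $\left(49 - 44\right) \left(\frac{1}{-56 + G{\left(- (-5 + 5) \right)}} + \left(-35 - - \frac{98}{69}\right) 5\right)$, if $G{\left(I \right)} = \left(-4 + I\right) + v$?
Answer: $- \frac{753094}{897} \approx -839.57$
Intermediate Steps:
$G{\left(I \right)} = -9 + I$ ($G{\left(I \right)} = \left(-4 + I\right) - 5 = -9 + I$)
$\left(49 - 44\right) \left(\frac{1}{-56 + G{\left(- (-5 + 5) \right)}} + \left(-35 - - \frac{98}{69}\right) 5\right) = \left(49 - 44\right) \left(\frac{1}{-56 - 9} + \left(-35 - - \frac{98}{69}\right) 5\right) = 5 \left(\frac{1}{-56 - 9} + \left(-35 - \left(-98\right) \frac{1}{69}\right) 5\right) = 5 \left(\frac{1}{-56 + \left(-9 + 0\right)} + \left(-35 - - \frac{98}{69}\right) 5\right) = 5 \left(\frac{1}{-56 - 9} + \left(-35 + \frac{98}{69}\right) 5\right) = 5 \left(\frac{1}{-65} - \frac{11585}{69}\right) = 5 \left(- \frac{1}{65} - \frac{11585}{69}\right) = 5 \left(- \frac{753094}{4485}\right) = - \frac{753094}{897}$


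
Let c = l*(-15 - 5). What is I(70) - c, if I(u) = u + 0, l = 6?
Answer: 190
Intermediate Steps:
I(u) = u
c = -120 (c = 6*(-15 - 5) = 6*(-20) = -120)
I(70) - c = 70 - 1*(-120) = 70 + 120 = 190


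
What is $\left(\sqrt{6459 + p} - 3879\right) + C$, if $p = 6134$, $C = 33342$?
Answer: $29463 + 7 \sqrt{257} \approx 29575.0$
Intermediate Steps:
$\left(\sqrt{6459 + p} - 3879\right) + C = \left(\sqrt{6459 + 6134} - 3879\right) + 33342 = \left(\sqrt{12593} - 3879\right) + 33342 = \left(7 \sqrt{257} - 3879\right) + 33342 = \left(-3879 + 7 \sqrt{257}\right) + 33342 = 29463 + 7 \sqrt{257}$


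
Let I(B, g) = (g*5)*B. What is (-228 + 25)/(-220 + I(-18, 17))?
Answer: 29/250 ≈ 0.11600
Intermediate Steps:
I(B, g) = 5*B*g (I(B, g) = (5*g)*B = 5*B*g)
(-228 + 25)/(-220 + I(-18, 17)) = (-228 + 25)/(-220 + 5*(-18)*17) = -203/(-220 - 1530) = -203/(-1750) = -203*(-1/1750) = 29/250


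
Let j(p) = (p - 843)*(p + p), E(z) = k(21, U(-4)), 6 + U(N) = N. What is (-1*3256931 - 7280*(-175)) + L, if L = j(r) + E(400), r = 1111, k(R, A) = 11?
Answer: -1387424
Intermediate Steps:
U(N) = -6 + N
E(z) = 11
j(p) = 2*p*(-843 + p) (j(p) = (-843 + p)*(2*p) = 2*p*(-843 + p))
L = 595507 (L = 2*1111*(-843 + 1111) + 11 = 2*1111*268 + 11 = 595496 + 11 = 595507)
(-1*3256931 - 7280*(-175)) + L = (-1*3256931 - 7280*(-175)) + 595507 = (-3256931 + 1274000) + 595507 = -1982931 + 595507 = -1387424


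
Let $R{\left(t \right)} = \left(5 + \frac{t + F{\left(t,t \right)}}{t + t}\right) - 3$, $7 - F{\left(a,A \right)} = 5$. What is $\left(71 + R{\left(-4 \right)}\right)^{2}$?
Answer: $\frac{85849}{16} \approx 5365.6$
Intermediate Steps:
$F{\left(a,A \right)} = 2$ ($F{\left(a,A \right)} = 7 - 5 = 2$)
$R{\left(t \right)} = 2 + \frac{2 + t}{2 t}$ ($R{\left(t \right)} = \left(5 + \frac{t + 2}{t + t}\right) - 3 = \left(5 + \frac{2 + t}{2 t}\right) - 3 = 2 + \frac{2 + t}{2 t}$)
$\left(71 + R{\left(-4 \right)}\right)^{2} = \left(71 + \left(\frac{5}{2} + \frac{1}{-4}\right)\right)^{2} = \left(71 + \left(\frac{5}{2} - \frac{1}{4}\right)\right)^{2} = \left(71 + \frac{9}{4}\right)^{2} = \left(\frac{293}{4}\right)^{2} = \frac{85849}{16}$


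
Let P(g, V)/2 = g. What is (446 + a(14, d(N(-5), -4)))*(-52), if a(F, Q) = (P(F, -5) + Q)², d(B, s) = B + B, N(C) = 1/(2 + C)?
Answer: -558376/9 ≈ -62042.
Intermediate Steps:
P(g, V) = 2*g
d(B, s) = 2*B
a(F, Q) = (Q + 2*F)² (a(F, Q) = (2*F + Q)² = (Q + 2*F)²)
(446 + a(14, d(N(-5), -4)))*(-52) = (446 + (2/(2 - 5) + 2*14)²)*(-52) = (446 + (2/(-3) + 28)²)*(-52) = (446 + (2*(-⅓) + 28)²)*(-52) = (446 + (-⅔ + 28)²)*(-52) = (446 + (82/3)²)*(-52) = (446 + 6724/9)*(-52) = (10738/9)*(-52) = -558376/9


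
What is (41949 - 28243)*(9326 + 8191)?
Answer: 240088002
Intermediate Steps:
(41949 - 28243)*(9326 + 8191) = 13706*17517 = 240088002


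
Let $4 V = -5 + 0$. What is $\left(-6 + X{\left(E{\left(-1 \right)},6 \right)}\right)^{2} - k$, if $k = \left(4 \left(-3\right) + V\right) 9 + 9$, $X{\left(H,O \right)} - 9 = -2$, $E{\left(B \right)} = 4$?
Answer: $\frac{445}{4} \approx 111.25$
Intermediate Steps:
$V = - \frac{5}{4}$ ($V = \frac{-5 + 0}{4} = \frac{1}{4} \left(-5\right) = - \frac{5}{4} \approx -1.25$)
$X{\left(H,O \right)} = 7$ ($X{\left(H,O \right)} = 9 - 2 = 7$)
$k = - \frac{441}{4}$ ($k = \left(4 \left(-3\right) - \frac{5}{4}\right) 9 + 9 = \left(-12 - \frac{5}{4}\right) 9 + 9 = \left(- \frac{53}{4}\right) 9 + 9 = - \frac{477}{4} + 9 = - \frac{441}{4} \approx -110.25$)
$\left(-6 + X{\left(E{\left(-1 \right)},6 \right)}\right)^{2} - k = \left(-6 + 7\right)^{2} - - \frac{441}{4} = 1^{2} + \frac{441}{4} = 1 + \frac{441}{4} = \frac{445}{4}$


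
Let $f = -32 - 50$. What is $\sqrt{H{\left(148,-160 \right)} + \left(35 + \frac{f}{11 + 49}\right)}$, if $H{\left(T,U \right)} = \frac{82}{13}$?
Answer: $\frac{\sqrt{6075030}}{390} \approx 6.3199$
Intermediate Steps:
$f = -82$ ($f = -32 - 50 = -82$)
$H{\left(T,U \right)} = \frac{82}{13}$ ($H{\left(T,U \right)} = 82 \cdot \frac{1}{13} = \frac{82}{13}$)
$\sqrt{H{\left(148,-160 \right)} + \left(35 + \frac{f}{11 + 49}\right)} = \sqrt{\frac{82}{13} + \left(35 + \frac{1}{11 + 49} \left(-82\right)\right)} = \sqrt{\frac{82}{13} + \left(35 + \frac{1}{60} \left(-82\right)\right)} = \sqrt{\frac{82}{13} + \left(35 - \frac{41}{30}\right)} = \sqrt{\frac{82}{13} + \frac{1009}{30}} = \sqrt{\frac{15577}{390}} = \frac{\sqrt{6075030}}{390}$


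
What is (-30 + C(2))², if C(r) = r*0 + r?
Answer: 784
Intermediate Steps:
C(r) = r (C(r) = 0 + r = r)
(-30 + C(2))² = (-30 + 2)² = (-28)² = 784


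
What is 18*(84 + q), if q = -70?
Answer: 252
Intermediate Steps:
18*(84 + q) = 18*(84 - 70) = 18*14 = 252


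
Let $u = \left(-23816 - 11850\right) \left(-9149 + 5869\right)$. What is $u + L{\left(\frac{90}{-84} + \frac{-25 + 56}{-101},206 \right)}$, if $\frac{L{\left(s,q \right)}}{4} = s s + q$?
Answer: $\frac{58474991017697}{499849} \approx 1.1699 \cdot 10^{8}$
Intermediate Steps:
$L{\left(s,q \right)} = 4 q + 4 s^{2}$ ($L{\left(s,q \right)} = 4 \left(s s + q\right) = 4 \left(s^{2} + q\right) = 4 \left(q + s^{2}\right) = 4 q + 4 s^{2}$)
$u = 116984480$ ($u = \left(-35666\right) \left(-3280\right) = 116984480$)
$u + L{\left(\frac{90}{-84} + \frac{-25 + 56}{-101},206 \right)} = 116984480 + \left(4 \cdot 206 + 4 \left(\frac{90}{-84} + \frac{-25 + 56}{-101}\right)^{2}\right) = 116984480 + \left(824 + 4 \left(90 \left(- \frac{1}{84}\right) + 31 \left(- \frac{1}{101}\right)\right)^{2}\right) = 116984480 + \left(824 + 4 \left(- \frac{15}{14} - \frac{31}{101}\right)^{2}\right) = 116984480 + \left(824 + 4 \left(- \frac{1949}{1414}\right)^{2}\right) = 116984480 + \left(824 + 4 \cdot \frac{3798601}{1999396}\right) = 116984480 + \left(824 + \frac{3798601}{499849}\right) = 116984480 + \frac{415674177}{499849} = \frac{58474991017697}{499849}$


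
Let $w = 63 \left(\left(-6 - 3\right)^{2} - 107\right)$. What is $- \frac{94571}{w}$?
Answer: $\frac{94571}{1638} \approx 57.736$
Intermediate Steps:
$w = -1638$ ($w = 63 \left(\left(-9\right)^{2} - 107\right) = 63 \left(81 - 107\right) = 63 \left(-26\right) = -1638$)
$- \frac{94571}{w} = - \frac{94571}{-1638} = \left(-94571\right) \left(- \frac{1}{1638}\right) = \frac{94571}{1638}$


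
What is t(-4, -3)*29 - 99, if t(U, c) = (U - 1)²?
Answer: 626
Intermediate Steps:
t(U, c) = (-1 + U)²
t(-4, -3)*29 - 99 = (-1 - 4)²*29 - 99 = (-5)²*29 - 99 = 25*29 - 99 = 725 - 99 = 626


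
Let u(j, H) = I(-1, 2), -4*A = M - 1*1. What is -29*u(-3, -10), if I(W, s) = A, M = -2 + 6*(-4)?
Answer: -783/4 ≈ -195.75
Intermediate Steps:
M = -26 (M = -2 - 24 = -26)
A = 27/4 (A = -(-26 - 1*1)/4 = -(-26 - 1)/4 = -1/4*(-27) = 27/4 ≈ 6.7500)
I(W, s) = 27/4
u(j, H) = 27/4
-29*u(-3, -10) = -29*27/4 = -783/4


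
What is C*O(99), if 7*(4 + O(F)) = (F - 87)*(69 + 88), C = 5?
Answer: 9280/7 ≈ 1325.7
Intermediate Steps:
O(F) = -13687/7 + 157*F/7 (O(F) = -4 + ((F - 87)*(69 + 88))/7 = -4 + ((-87 + F)*157)/7 = -4 + (-13659 + 157*F)/7 = -4 + (-13659/7 + 157*F/7) = -13687/7 + 157*F/7)
C*O(99) = 5*(-13687/7 + (157/7)*99) = 5*(-13687/7 + 15543/7) = 5*(1856/7) = 9280/7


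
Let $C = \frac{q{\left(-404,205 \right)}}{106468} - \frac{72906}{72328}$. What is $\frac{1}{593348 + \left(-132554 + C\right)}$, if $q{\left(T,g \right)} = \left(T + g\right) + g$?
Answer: $\frac{962577188}{443548822552017} \approx 2.1702 \cdot 10^{-6}$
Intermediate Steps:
$q{\left(T,g \right)} = T + 2 g$
$C = - \frac{970215255}{962577188}$ ($C = \frac{-404 + 2 \cdot 205}{106468} - \frac{72906}{72328} = \left(-404 + 410\right) \frac{1}{106468} - \frac{36453}{36164} = 6 \cdot \frac{1}{106468} - \frac{36453}{36164} = \frac{3}{53234} - \frac{36453}{36164} = - \frac{970215255}{962577188} \approx -1.0079$)
$\frac{1}{593348 + \left(-132554 + C\right)} = \frac{1}{593348 - \frac{127594426793407}{962577188}} = \frac{1}{\frac{443548822552017}{962577188}} = \frac{962577188}{443548822552017}$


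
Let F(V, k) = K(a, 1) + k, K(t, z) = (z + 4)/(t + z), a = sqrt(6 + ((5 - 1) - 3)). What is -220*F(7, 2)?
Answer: -770/3 - 550*sqrt(7)/3 ≈ -741.72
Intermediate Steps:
a = sqrt(7) (a = sqrt(6 + (4 - 3)) = sqrt(6 + 1) = sqrt(7) ≈ 2.6458)
K(t, z) = (4 + z)/(t + z)
F(V, k) = k + 5/(1 + sqrt(7)) (F(V, k) = (4 + 1)/(sqrt(7) + 1) + k = 5/(1 + sqrt(7)) + k = k + 5/(1 + sqrt(7)))
-220*F(7, 2) = -220*(-5/6 + 2 + 5*sqrt(7)/6) = -220*(7/6 + 5*sqrt(7)/6) = -770/3 - 550*sqrt(7)/3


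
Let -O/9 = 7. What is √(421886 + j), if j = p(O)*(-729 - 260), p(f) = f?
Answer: √484193 ≈ 695.84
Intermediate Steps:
O = -63 (O = -9*7 = -63)
j = 62307 (j = -63*(-729 - 260) = -63*(-989) = 62307)
√(421886 + j) = √(421886 + 62307) = √484193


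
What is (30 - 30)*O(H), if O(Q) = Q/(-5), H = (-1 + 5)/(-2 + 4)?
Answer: 0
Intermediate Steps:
H = 2 (H = 4/2 = 4*(½) = 2)
O(Q) = -Q/5 (O(Q) = Q*(-⅕) = -Q/5)
(30 - 30)*O(H) = (30 - 30)*(-⅕*2) = 0*(-⅖) = 0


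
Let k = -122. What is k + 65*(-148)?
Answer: -9742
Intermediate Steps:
k + 65*(-148) = -122 + 65*(-148) = -122 - 9620 = -9742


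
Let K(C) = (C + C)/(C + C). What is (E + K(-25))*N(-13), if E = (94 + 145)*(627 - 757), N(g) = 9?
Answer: -279621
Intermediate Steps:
K(C) = 1 (K(C) = (2*C)/((2*C)) = (2*C)*(1/(2*C)) = 1)
E = -31070 (E = 239*(-130) = -31070)
(E + K(-25))*N(-13) = (-31070 + 1)*9 = -31069*9 = -279621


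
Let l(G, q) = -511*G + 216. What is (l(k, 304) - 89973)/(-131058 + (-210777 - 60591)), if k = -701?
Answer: -134227/201213 ≈ -0.66709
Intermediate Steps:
l(G, q) = 216 - 511*G
(l(k, 304) - 89973)/(-131058 + (-210777 - 60591)) = ((216 - 511*(-701)) - 89973)/(-131058 + (-210777 - 60591)) = ((216 + 358211) - 89973)/(-131058 - 271368) = (358427 - 89973)/(-402426) = 268454*(-1/402426) = -134227/201213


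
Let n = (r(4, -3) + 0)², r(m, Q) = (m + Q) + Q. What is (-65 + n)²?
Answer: 3721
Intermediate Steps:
r(m, Q) = m + 2*Q (r(m, Q) = (Q + m) + Q = m + 2*Q)
n = 4 (n = ((4 + 2*(-3)) + 0)² = ((4 - 6) + 0)² = (-2 + 0)² = (-2)² = 4)
(-65 + n)² = (-65 + 4)² = (-61)² = 3721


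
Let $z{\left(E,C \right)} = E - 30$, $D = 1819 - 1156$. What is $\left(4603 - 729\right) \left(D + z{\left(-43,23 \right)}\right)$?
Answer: $2285660$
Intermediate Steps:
$D = 663$
$z{\left(E,C \right)} = -30 + E$
$\left(4603 - 729\right) \left(D + z{\left(-43,23 \right)}\right) = \left(4603 - 729\right) \left(663 - 73\right) = 3874 \left(663 - 73\right) = 3874 \cdot 590 = 2285660$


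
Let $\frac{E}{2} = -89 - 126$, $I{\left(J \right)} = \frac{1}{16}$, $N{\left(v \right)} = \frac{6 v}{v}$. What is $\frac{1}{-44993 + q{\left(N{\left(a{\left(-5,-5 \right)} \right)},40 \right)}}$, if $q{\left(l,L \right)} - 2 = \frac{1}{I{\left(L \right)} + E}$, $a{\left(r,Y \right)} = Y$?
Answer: $- \frac{6879}{309493105} \approx -2.2227 \cdot 10^{-5}$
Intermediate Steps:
$N{\left(v \right)} = 6$
$I{\left(J \right)} = \frac{1}{16}$
$E = -430$ ($E = 2 \left(-89 - 126\right) = 2 \left(-215\right) = -430$)
$q{\left(l,L \right)} = \frac{13742}{6879}$ ($q{\left(l,L \right)} = 2 + \frac{1}{\frac{1}{16} - 430} = 2 + \frac{1}{- \frac{6879}{16}} = 2 - \frac{16}{6879} = \frac{13742}{6879}$)
$\frac{1}{-44993 + q{\left(N{\left(a{\left(-5,-5 \right)} \right)},40 \right)}} = \frac{1}{-44993 + \frac{13742}{6879}} = \frac{1}{- \frac{309493105}{6879}} = - \frac{6879}{309493105}$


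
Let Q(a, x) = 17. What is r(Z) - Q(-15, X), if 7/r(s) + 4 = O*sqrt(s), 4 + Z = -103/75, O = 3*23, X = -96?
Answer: -1554291/91423 - 115*I*sqrt(1209)/91423 ≈ -17.001 - 0.043738*I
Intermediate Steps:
O = 69
Z = -403/75 (Z = -4 - 103/75 = -403/75 ≈ -5.3733)
r(s) = 7/(-4 + 69*sqrt(s))
r(Z) - Q(-15, X) = 7/(-4 + 69*sqrt(-403/75)) - 1*17 = 7/(-4 + 69*(I*sqrt(1209)/15)) - 17 = 7/(-4 + 23*I*sqrt(1209)/5) - 17 = -17 + 7/(-4 + 23*I*sqrt(1209)/5)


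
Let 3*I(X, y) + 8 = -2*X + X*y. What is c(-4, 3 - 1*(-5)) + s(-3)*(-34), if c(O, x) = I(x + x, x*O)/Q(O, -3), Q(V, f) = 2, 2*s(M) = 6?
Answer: -194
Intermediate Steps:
s(M) = 3 (s(M) = (½)*6 = 3)
I(X, y) = -8/3 - 2*X/3 + X*y/3 (I(X, y) = -8/3 + (-2*X + X*y)/3 = -8/3 + (-2*X/3 + X*y/3) = -8/3 - 2*X/3 + X*y/3)
c(O, x) = -4/3 - 2*x/3 + O*x²/3 (c(O, x) = (-8/3 - 2*(x + x)/3 + (x + x)*(x*O)/3)/2 = (-8/3 - 4*x/3 + (2*x)*(O*x)/3)*(½) = (-8/3 - 4*x/3 + 2*O*x²/3)*(½) = -4/3 - 2*x/3 + O*x²/3)
c(-4, 3 - 1*(-5)) + s(-3)*(-34) = (-4/3 - 2*(3 - 1*(-5))/3 + (⅓)*(-4)*(3 - 1*(-5))²) + 3*(-34) = (-4/3 - 2*(3 + 5)/3 + (⅓)*(-4)*(3 + 5)²) - 102 = (-4/3 - ⅔*8 + (⅓)*(-4)*8²) - 102 = (-4/3 - 16/3 + (⅓)*(-4)*64) - 102 = (-4/3 - 16/3 - 256/3) - 102 = -92 - 102 = -194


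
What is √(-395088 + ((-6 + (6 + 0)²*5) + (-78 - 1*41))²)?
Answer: I*√392063 ≈ 626.15*I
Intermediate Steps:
√(-395088 + ((-6 + (6 + 0)²*5) + (-78 - 1*41))²) = √(-395088 + ((-6 + 6²*5) + (-78 - 41))²) = √(-395088 + ((-6 + 36*5) - 119)²) = √(-395088 + ((-6 + 180) - 119)²) = √(-395088 + (174 - 119)²) = √(-395088 + 55²) = √(-395088 + 3025) = √(-392063) = I*√392063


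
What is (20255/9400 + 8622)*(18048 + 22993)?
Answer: 665414600851/1880 ≈ 3.5394e+8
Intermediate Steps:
(20255/9400 + 8622)*(18048 + 22993) = (20255*(1/9400) + 8622)*41041 = (4051/1880 + 8622)*41041 = (16213411/1880)*41041 = 665414600851/1880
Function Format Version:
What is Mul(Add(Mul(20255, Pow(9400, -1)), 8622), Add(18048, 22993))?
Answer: Rational(665414600851, 1880) ≈ 3.5394e+8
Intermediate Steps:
Mul(Add(Mul(20255, Pow(9400, -1)), 8622), Add(18048, 22993)) = Mul(Add(Mul(20255, Rational(1, 9400)), 8622), 41041) = Mul(Add(Rational(4051, 1880), 8622), 41041) = Mul(Rational(16213411, 1880), 41041) = Rational(665414600851, 1880)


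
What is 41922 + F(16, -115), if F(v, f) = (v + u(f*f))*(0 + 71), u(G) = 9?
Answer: 43697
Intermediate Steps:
F(v, f) = 639 + 71*v (F(v, f) = (v + 9)*(0 + 71) = (9 + v)*71 = 639 + 71*v)
41922 + F(16, -115) = 41922 + (639 + 71*16) = 41922 + (639 + 1136) = 41922 + 1775 = 43697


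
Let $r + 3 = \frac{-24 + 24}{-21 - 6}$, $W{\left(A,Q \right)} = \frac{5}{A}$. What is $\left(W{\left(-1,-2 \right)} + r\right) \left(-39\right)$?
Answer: $312$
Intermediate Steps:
$r = -3$ ($r = -3 + \frac{-24 + 24}{-21 - 6} = -3 + \frac{0}{-27} = -3 + 0 \left(- \frac{1}{27}\right) = -3 + 0 = -3$)
$\left(W{\left(-1,-2 \right)} + r\right) \left(-39\right) = \left(\frac{5}{-1} - 3\right) \left(-39\right) = \left(5 \left(-1\right) - 3\right) \left(-39\right) = \left(-5 - 3\right) \left(-39\right) = \left(-8\right) \left(-39\right) = 312$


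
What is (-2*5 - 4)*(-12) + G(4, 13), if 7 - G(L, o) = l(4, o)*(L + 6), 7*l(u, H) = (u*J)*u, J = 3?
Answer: 745/7 ≈ 106.43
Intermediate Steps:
l(u, H) = 3*u²/7 (l(u, H) = ((u*3)*u)/7 = ((3*u)*u)/7 = (3*u²)/7 = 3*u²/7)
G(L, o) = -239/7 - 48*L/7 (G(L, o) = 7 - (3/7)*4²*(L + 6) = 7 - (3/7)*16*(6 + L) = 7 - 48*(6 + L)/7 = 7 - (288/7 + 48*L/7) = 7 + (-288/7 - 48*L/7) = -239/7 - 48*L/7)
(-2*5 - 4)*(-12) + G(4, 13) = (-2*5 - 4)*(-12) + (-239/7 - 48/7*4) = (-10 - 4)*(-12) + (-239/7 - 192/7) = -14*(-12) - 431/7 = 168 - 431/7 = 745/7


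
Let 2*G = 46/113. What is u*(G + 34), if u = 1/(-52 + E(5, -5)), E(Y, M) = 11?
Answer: -3865/4633 ≈ -0.83423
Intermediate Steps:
G = 23/113 (G = (46/113)/2 = (46*(1/113))/2 = (1/2)*(46/113) = 23/113 ≈ 0.20354)
u = -1/41 (u = 1/(-52 + 11) = 1/(-41) = -1/41 ≈ -0.024390)
u*(G + 34) = -(23/113 + 34)/41 = -1/41*3865/113 = -3865/4633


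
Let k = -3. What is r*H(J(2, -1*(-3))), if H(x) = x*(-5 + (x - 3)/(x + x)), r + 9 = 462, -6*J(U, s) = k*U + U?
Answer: -4077/2 ≈ -2038.5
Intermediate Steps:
J(U, s) = U/3 (J(U, s) = -(-3*U + U)/6 = -(-1)*U/3 = U/3)
r = 453 (r = -9 + 462 = 453)
H(x) = x*(-5 + (-3 + x)/(2*x)) (H(x) = x*(-5 + (-3 + x)/((2*x))) = x*(-5 + (-3 + x)*(1/(2*x))) = x*(-5 + (-3 + x)/(2*x)))
r*H(J(2, -1*(-3))) = 453*(-3/2 - 3*2/2) = 453*(-3/2 - 9/2*2/3) = 453*(-3/2 - 3) = 453*(-9/2) = -4077/2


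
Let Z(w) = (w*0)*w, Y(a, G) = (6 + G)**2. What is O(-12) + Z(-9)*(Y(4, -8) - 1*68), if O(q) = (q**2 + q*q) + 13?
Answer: 301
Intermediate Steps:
O(q) = 13 + 2*q**2 (O(q) = (q**2 + q**2) + 13 = 2*q**2 + 13 = 13 + 2*q**2)
Z(w) = 0 (Z(w) = 0*w = 0)
O(-12) + Z(-9)*(Y(4, -8) - 1*68) = (13 + 2*(-12)**2) + 0*((6 - 8)**2 - 1*68) = (13 + 2*144) + 0*((-2)**2 - 68) = (13 + 288) + 0*(4 - 68) = 301 + 0*(-64) = 301 + 0 = 301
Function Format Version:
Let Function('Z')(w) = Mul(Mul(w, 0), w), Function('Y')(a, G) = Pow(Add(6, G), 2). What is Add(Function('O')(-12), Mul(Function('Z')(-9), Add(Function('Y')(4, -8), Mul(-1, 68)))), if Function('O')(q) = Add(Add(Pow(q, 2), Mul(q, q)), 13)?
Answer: 301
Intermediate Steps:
Function('O')(q) = Add(13, Mul(2, Pow(q, 2))) (Function('O')(q) = Add(Add(Pow(q, 2), Pow(q, 2)), 13) = Add(Mul(2, Pow(q, 2)), 13) = Add(13, Mul(2, Pow(q, 2))))
Function('Z')(w) = 0 (Function('Z')(w) = Mul(0, w) = 0)
Add(Function('O')(-12), Mul(Function('Z')(-9), Add(Function('Y')(4, -8), Mul(-1, 68)))) = Add(Add(13, Mul(2, Pow(-12, 2))), Mul(0, Add(Pow(Add(6, -8), 2), Mul(-1, 68)))) = Add(Add(13, Mul(2, 144)), Mul(0, Add(Pow(-2, 2), -68))) = Add(Add(13, 288), Mul(0, Add(4, -68))) = Add(301, Mul(0, -64)) = Add(301, 0) = 301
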